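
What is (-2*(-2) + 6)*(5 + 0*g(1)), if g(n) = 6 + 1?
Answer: 50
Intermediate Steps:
g(n) = 7
(-2*(-2) + 6)*(5 + 0*g(1)) = (-2*(-2) + 6)*(5 + 0*7) = (4 + 6)*(5 + 0) = 10*5 = 50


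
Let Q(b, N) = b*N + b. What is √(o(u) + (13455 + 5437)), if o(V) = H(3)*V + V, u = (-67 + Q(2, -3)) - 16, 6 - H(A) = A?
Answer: 4*√1159 ≈ 136.18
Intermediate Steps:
H(A) = 6 - A
Q(b, N) = b + N*b (Q(b, N) = N*b + b = b + N*b)
u = -87 (u = (-67 + 2*(1 - 3)) - 16 = (-67 + 2*(-2)) - 16 = (-67 - 4) - 16 = -71 - 16 = -87)
o(V) = 4*V (o(V) = (6 - 1*3)*V + V = (6 - 3)*V + V = 3*V + V = 4*V)
√(o(u) + (13455 + 5437)) = √(4*(-87) + (13455 + 5437)) = √(-348 + 18892) = √18544 = 4*√1159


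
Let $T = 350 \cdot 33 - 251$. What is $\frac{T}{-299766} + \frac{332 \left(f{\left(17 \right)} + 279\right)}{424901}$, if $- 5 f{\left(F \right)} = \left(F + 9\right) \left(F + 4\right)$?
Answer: $\frac{60489660893}{636854365830} \approx 0.094982$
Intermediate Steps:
$f{\left(F \right)} = - \frac{\left(4 + F\right) \left(9 + F\right)}{5}$ ($f{\left(F \right)} = - \frac{\left(F + 9\right) \left(F + 4\right)}{5} = - \frac{\left(9 + F\right) \left(4 + F\right)}{5} = - \frac{\left(4 + F\right) \left(9 + F\right)}{5}$)
$T = 11299$ ($T = 11550 - 251 = 11299$)
$\frac{T}{-299766} + \frac{332 \left(f{\left(17 \right)} + 279\right)}{424901} = \frac{11299}{-299766} + \frac{332 \left(\left(- \frac{36}{5} - \frac{221}{5} - \frac{17^{2}}{5}\right) + 279\right)}{424901} = 11299 \left(- \frac{1}{299766}\right) + 332 \left(\left(- \frac{36}{5} - \frac{221}{5} - \frac{289}{5}\right) + 279\right) \frac{1}{424901} = - \frac{11299}{299766} + 332 \left(\left(- \frac{36}{5} - \frac{221}{5} - \frac{289}{5}\right) + 279\right) \frac{1}{424901} = - \frac{11299}{299766} + 332 \left(- \frac{546}{5} + 279\right) \frac{1}{424901} = - \frac{11299}{299766} + 332 \cdot \frac{849}{5} \cdot \frac{1}{424901} = - \frac{11299}{299766} + \frac{281868}{5} \cdot \frac{1}{424901} = - \frac{11299}{299766} + \frac{281868}{2124505} = \frac{60489660893}{636854365830}$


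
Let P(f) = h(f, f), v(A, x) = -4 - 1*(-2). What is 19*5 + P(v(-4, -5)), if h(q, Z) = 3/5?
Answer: 478/5 ≈ 95.600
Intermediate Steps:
v(A, x) = -2 (v(A, x) = -4 + 2 = -2)
h(q, Z) = ⅗ (h(q, Z) = 3*(⅕) = ⅗)
P(f) = ⅗
19*5 + P(v(-4, -5)) = 19*5 + ⅗ = 95 + ⅗ = 478/5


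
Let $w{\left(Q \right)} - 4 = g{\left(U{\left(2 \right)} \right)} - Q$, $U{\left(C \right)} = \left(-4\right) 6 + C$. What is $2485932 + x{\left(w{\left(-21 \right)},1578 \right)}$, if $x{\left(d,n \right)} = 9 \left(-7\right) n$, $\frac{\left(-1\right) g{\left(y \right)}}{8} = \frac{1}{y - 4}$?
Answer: $2386518$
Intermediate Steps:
$U{\left(C \right)} = -24 + C$
$g{\left(y \right)} = - \frac{8}{-4 + y}$ ($g{\left(y \right)} = - \frac{8}{y - 4} = - \frac{8}{-4 + y}$)
$w{\left(Q \right)} = \frac{56}{13} - Q$ ($w{\left(Q \right)} = 4 - \left(Q + \frac{8}{-4 + \left(-24 + 2\right)}\right) = 4 - \left(Q + \frac{8}{-4 - 22}\right) = 4 - \left(- \frac{4}{13} + Q\right) = \frac{56}{13} - Q$)
$x{\left(d,n \right)} = - 63 n$
$2485932 + x{\left(w{\left(-21 \right)},1578 \right)} = 2485932 - 99414 = 2386518$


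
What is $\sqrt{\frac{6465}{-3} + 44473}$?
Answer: $3 \sqrt{4702} \approx 205.71$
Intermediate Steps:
$\sqrt{\frac{6465}{-3} + 44473} = \sqrt{6465 \left(- \frac{1}{3}\right) + 44473} = \sqrt{-2155 + 44473} = \sqrt{42318} = 3 \sqrt{4702}$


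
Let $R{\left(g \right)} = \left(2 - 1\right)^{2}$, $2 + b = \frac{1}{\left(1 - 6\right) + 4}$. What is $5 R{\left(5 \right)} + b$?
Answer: $2$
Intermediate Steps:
$b = -3$ ($b = -2 + \frac{1}{\left(1 - 6\right) + 4} = -2 + \frac{1}{-5 + 4} = -2 + \frac{1}{-1} = -2 - 1 = -3$)
$R{\left(g \right)} = 1$ ($R{\left(g \right)} = 1^{2} = 1$)
$5 R{\left(5 \right)} + b = 5 \cdot 1 - 3 = 5 - 3 = 2$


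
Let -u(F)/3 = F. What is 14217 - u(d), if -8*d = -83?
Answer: 113985/8 ≈ 14248.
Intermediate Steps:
d = 83/8 (d = -1/8*(-83) = 83/8 ≈ 10.375)
u(F) = -3*F
14217 - u(d) = 14217 - (-3)*83/8 = 14217 - 1*(-249/8) = 14217 + 249/8 = 113985/8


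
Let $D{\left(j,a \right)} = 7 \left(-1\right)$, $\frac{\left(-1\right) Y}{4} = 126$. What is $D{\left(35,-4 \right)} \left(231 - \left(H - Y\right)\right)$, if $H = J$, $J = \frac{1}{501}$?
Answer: $\frac{957418}{501} \approx 1911.0$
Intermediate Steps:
$Y = -504$ ($Y = \left(-4\right) 126 = -504$)
$J = \frac{1}{501} \approx 0.001996$
$D{\left(j,a \right)} = -7$
$H = \frac{1}{501} \approx 0.001996$
$D{\left(35,-4 \right)} \left(231 - \left(H - Y\right)\right) = - 7 \left(231 - \frac{252505}{501}\right) = \left(-7\right) \left(- \frac{136774}{501}\right) = \frac{957418}{501}$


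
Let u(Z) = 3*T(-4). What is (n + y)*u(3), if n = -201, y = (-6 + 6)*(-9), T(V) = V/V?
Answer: -603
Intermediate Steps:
T(V) = 1
y = 0 (y = 0*(-9) = 0)
u(Z) = 3 (u(Z) = 3*1 = 3)
(n + y)*u(3) = (-201 + 0)*3 = -201*3 = -603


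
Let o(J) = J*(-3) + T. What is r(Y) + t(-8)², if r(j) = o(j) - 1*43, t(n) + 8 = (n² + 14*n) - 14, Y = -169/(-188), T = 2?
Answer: 912985/188 ≈ 4856.3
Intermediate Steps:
Y = 169/188 (Y = -169*(-1/188) = 169/188 ≈ 0.89894)
o(J) = 2 - 3*J (o(J) = J*(-3) + 2 = -3*J + 2 = 2 - 3*J)
t(n) = -22 + n² + 14*n (t(n) = -8 + ((n² + 14*n) - 14) = -8 + (-14 + n² + 14*n) = -22 + n² + 14*n)
r(j) = -41 - 3*j (r(j) = (2 - 3*j) - 1*43 = (2 - 3*j) - 43 = -41 - 3*j)
r(Y) + t(-8)² = (-41 - 3*169/188) + (-22 + (-8)² + 14*(-8))² = (-41 - 507/188) + (-22 + 64 - 112)² = -8215/188 + (-70)² = -8215/188 + 4900 = 912985/188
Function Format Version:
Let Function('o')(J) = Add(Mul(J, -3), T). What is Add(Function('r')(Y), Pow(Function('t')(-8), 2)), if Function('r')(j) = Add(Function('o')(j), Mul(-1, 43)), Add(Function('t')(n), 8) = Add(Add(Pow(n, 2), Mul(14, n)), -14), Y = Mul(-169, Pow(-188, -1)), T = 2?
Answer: Rational(912985, 188) ≈ 4856.3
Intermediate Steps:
Y = Rational(169, 188) (Y = Mul(-169, Rational(-1, 188)) = Rational(169, 188) ≈ 0.89894)
Function('o')(J) = Add(2, Mul(-3, J)) (Function('o')(J) = Add(Mul(J, -3), 2) = Add(Mul(-3, J), 2) = Add(2, Mul(-3, J)))
Function('t')(n) = Add(-22, Pow(n, 2), Mul(14, n)) (Function('t')(n) = Add(-8, Add(Add(Pow(n, 2), Mul(14, n)), -14)) = Add(-8, Add(-14, Pow(n, 2), Mul(14, n))) = Add(-22, Pow(n, 2), Mul(14, n)))
Function('r')(j) = Add(-41, Mul(-3, j)) (Function('r')(j) = Add(Add(2, Mul(-3, j)), Mul(-1, 43)) = Add(Add(2, Mul(-3, j)), -43) = Add(-41, Mul(-3, j)))
Add(Function('r')(Y), Pow(Function('t')(-8), 2)) = Add(Add(-41, Mul(-3, Rational(169, 188))), Pow(Add(-22, Pow(-8, 2), Mul(14, -8)), 2)) = Add(Add(-41, Rational(-507, 188)), Pow(Add(-22, 64, -112), 2)) = Add(Rational(-8215, 188), Pow(-70, 2)) = Add(Rational(-8215, 188), 4900) = Rational(912985, 188)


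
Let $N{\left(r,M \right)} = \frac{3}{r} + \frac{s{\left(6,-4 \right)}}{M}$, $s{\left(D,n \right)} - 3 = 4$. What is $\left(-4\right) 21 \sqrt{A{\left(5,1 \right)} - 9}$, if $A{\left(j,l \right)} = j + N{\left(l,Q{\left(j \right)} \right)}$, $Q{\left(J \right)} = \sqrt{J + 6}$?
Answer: $- \frac{84 \sqrt{-121 + 77 \sqrt{11}}}{11} \approx -88.523$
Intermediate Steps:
$s{\left(D,n \right)} = 7$ ($s{\left(D,n \right)} = 3 + 4 = 7$)
$Q{\left(J \right)} = \sqrt{6 + J}$
$N{\left(r,M \right)} = \frac{3}{r} + \frac{7}{M}$
$A{\left(j,l \right)} = j + \frac{3}{l} + \frac{7}{\sqrt{6 + j}}$ ($A{\left(j,l \right)} = j + \left(\frac{3}{l} + \frac{7}{\sqrt{6 + j}}\right) = j + \frac{3}{l} + \frac{7}{\sqrt{6 + j}}$)
$\left(-4\right) 21 \sqrt{A{\left(5,1 \right)} - 9} = \left(-4\right) 21 \sqrt{\left(5 + \frac{3}{1} + \frac{7}{\sqrt{6 + 5}}\right) - 9} = - 84 \sqrt{\left(5 + 3 \cdot 1 + \frac{7}{\sqrt{11}}\right) - 9} = - 84 \sqrt{\left(5 + 3 + 7 \frac{\sqrt{11}}{11}\right) - 9} = - 84 \sqrt{\left(5 + 3 + \frac{7 \sqrt{11}}{11}\right) - 9} = - 84 \sqrt{\left(8 + \frac{7 \sqrt{11}}{11}\right) - 9} = - 84 \sqrt{-1 + \frac{7 \sqrt{11}}{11}}$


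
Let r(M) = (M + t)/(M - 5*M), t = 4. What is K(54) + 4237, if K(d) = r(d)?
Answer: 457567/108 ≈ 4236.7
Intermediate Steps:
r(M) = -(4 + M)/(4*M) (r(M) = (M + 4)/(M - 5*M) = (4 + M)/((-4*M)) = (4 + M)*(-1/(4*M)) = -(4 + M)/(4*M))
K(d) = (-4 - d)/(4*d)
K(54) + 4237 = (1/4)*(-4 - 1*54)/54 + 4237 = (1/4)*(1/54)*(-4 - 54) + 4237 = (1/4)*(1/54)*(-58) + 4237 = -29/108 + 4237 = 457567/108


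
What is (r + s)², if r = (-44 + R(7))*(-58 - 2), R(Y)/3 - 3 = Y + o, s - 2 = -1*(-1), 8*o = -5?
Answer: 3651921/4 ≈ 9.1298e+5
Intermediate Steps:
o = -5/8 (o = (⅛)*(-5) = -5/8 ≈ -0.62500)
s = 3 (s = 2 - 1*(-1) = 2 + 1 = 3)
R(Y) = 57/8 + 3*Y (R(Y) = 9 + 3*(Y - 5/8) = 9 + 3*(-5/8 + Y) = 9 + (-15/8 + 3*Y) = 57/8 + 3*Y)
r = 1905/2 (r = (-44 + (57/8 + 3*7))*(-58 - 2) = (-44 + (57/8 + 21))*(-60) = (-44 + 225/8)*(-60) = -127/8*(-60) = 1905/2 ≈ 952.50)
(r + s)² = (1905/2 + 3)² = (1911/2)² = 3651921/4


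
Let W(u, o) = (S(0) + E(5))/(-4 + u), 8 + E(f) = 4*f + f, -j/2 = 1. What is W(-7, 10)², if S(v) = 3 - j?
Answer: 4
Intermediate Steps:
j = -2 (j = -2*1 = -2)
S(v) = 5 (S(v) = 3 - 1*(-2) = 3 + 2 = 5)
E(f) = -8 + 5*f (E(f) = -8 + (4*f + f) = -8 + 5*f)
W(u, o) = 22/(-4 + u) (W(u, o) = (5 + (-8 + 5*5))/(-4 + u) = (5 + (-8 + 25))/(-4 + u) = (5 + 17)/(-4 + u) = 22/(-4 + u))
W(-7, 10)² = (22/(-4 - 7))² = (22/(-11))² = (22*(-1/11))² = (-2)² = 4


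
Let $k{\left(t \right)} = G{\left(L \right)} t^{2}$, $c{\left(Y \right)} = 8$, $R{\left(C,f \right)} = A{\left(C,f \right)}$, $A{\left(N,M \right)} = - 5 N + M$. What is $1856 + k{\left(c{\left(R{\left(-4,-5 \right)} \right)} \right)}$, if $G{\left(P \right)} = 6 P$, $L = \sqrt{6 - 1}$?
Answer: $1856 + 384 \sqrt{5} \approx 2714.6$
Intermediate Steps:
$A{\left(N,M \right)} = M - 5 N$
$L = \sqrt{5} \approx 2.2361$
$R{\left(C,f \right)} = f - 5 C$
$k{\left(t \right)} = 6 \sqrt{5} t^{2}$
$1856 + k{\left(c{\left(R{\left(-4,-5 \right)} \right)} \right)} = 1856 + 6 \sqrt{5} \cdot 8^{2} = 1856 + 6 \sqrt{5} \cdot 64 = 1856 + 384 \sqrt{5}$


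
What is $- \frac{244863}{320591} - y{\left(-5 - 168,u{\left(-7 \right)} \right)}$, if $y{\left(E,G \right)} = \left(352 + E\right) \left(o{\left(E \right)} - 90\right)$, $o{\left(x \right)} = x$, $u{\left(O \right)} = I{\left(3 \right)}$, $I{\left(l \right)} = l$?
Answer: $\frac{15092217644}{320591} \approx 47076.0$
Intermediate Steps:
$u{\left(O \right)} = 3$
$y{\left(E,G \right)} = \left(-90 + E\right) \left(352 + E\right)$ ($y{\left(E,G \right)} = \left(352 + E\right) \left(E - 90\right) = \left(352 + E\right) \left(-90 + E\right) = \left(-90 + E\right) \left(352 + E\right)$)
$- \frac{244863}{320591} - y{\left(-5 - 168,u{\left(-7 \right)} \right)} = - \frac{244863}{320591} - \left(-31680 + \left(-5 - 168\right)^{2} + 262 \left(-5 - 168\right)\right) = \left(-244863\right) \frac{1}{320591} - \left(-31680 + \left(-173\right)^{2} + 262 \left(-173\right)\right) = - \frac{244863}{320591} - \left(-31680 + 29929 - 45326\right) = - \frac{244863}{320591} - -47077 = - \frac{244863}{320591} + 47077 = \frac{15092217644}{320591}$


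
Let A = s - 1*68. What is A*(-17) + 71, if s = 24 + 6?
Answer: 717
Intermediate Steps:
s = 30
A = -38 (A = 30 - 1*68 = 30 - 68 = -38)
A*(-17) + 71 = -38*(-17) + 71 = 646 + 71 = 717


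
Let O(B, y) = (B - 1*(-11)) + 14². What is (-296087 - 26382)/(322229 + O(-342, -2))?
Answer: -322469/322094 ≈ -1.0012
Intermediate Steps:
O(B, y) = 207 + B (O(B, y) = (B + 11) + 196 = (11 + B) + 196 = 207 + B)
(-296087 - 26382)/(322229 + O(-342, -2)) = (-296087 - 26382)/(322229 + (207 - 342)) = -322469/(322229 - 135) = -322469/322094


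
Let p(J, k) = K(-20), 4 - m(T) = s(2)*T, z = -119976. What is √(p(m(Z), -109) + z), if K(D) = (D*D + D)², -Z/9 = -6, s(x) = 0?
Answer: 2*√6106 ≈ 156.28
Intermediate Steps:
Z = 54 (Z = -9*(-6) = 54)
K(D) = (D + D²)² (K(D) = (D² + D)² = (D + D²)²)
m(T) = 4 (m(T) = 4 - 0*T = 4 - 1*0 = 4 + 0 = 4)
p(J, k) = 144400 (p(J, k) = (-20)²*(1 - 20)² = 400*(-19)² = 400*361 = 144400)
√(p(m(Z), -109) + z) = √(144400 - 119976) = √24424 = 2*√6106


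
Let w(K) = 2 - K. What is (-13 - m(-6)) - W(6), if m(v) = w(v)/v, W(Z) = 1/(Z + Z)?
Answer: -47/4 ≈ -11.750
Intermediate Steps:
W(Z) = 1/(2*Z)
m(v) = (2 - v)/v
(-13 - m(-6)) - W(6) = (-13 - (2 - 1*(-6))/(-6)) - 1/(2*6) = (-13 - (-1)*(2 + 6)/6) - 1/(2*6) = (-13 - (-1)*8/6) - 1*1/12 = (-13 - 1*(-4/3)) - 1/12 = (-13 + 4/3) - 1/12 = -35/3 - 1/12 = -47/4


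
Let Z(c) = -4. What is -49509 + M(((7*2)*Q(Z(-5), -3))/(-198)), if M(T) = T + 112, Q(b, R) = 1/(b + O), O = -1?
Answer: -24451508/495 ≈ -49397.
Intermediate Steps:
Q(b, R) = 1/(-1 + b) (Q(b, R) = 1/(b - 1) = 1/(-1 + b))
M(T) = 112 + T
-49509 + M(((7*2)*Q(Z(-5), -3))/(-198)) = -49509 + (112 + ((7*2)/(-1 - 4))/(-198)) = -49509 + (112 + (14/(-5))*(-1/198)) = -49509 + (112 + (14*(-⅕))*(-1/198)) = -49509 + (112 - 14/5*(-1/198)) = -49509 + (112 + 7/495) = -49509 + 55447/495 = -24451508/495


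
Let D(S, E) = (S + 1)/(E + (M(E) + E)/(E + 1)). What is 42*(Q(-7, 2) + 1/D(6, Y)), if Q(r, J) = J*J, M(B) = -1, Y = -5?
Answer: 147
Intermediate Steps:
Q(r, J) = J²
D(S, E) = (1 + S)/(E + (-1 + E)/(1 + E)) (D(S, E) = (S + 1)/(E + (-1 + E)/(E + 1)) = (1 + S)/(E + (-1 + E)/(1 + E)))
42*(Q(-7, 2) + 1/D(6, Y)) = 42*(2² + 1/((1 - 5 + 6 - 5*6)/(-1 + (-5)² + 2*(-5)))) = 42*(4 + 1/((1 - 5 + 6 - 30)/(-1 + 25 - 10))) = 42*(4 + 1/(-28/14)) = 42*(4 + 1/((1/14)*(-28))) = 42*(4 + 1/(-2)) = 42*(4 - ½) = 42*(7/2) = 147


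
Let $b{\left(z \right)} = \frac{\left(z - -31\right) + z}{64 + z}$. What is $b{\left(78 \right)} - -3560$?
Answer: $\frac{505707}{142} \approx 3561.3$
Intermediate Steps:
$b{\left(z \right)} = \frac{31 + 2 z}{64 + z}$ ($b{\left(z \right)} = \frac{\left(z + 31\right) + z}{64 + z} = \frac{\left(31 + z\right) + z}{64 + z} = \frac{31 + 2 z}{64 + z}$)
$b{\left(78 \right)} - -3560 = \frac{31 + 2 \cdot 78}{64 + 78} - -3560 = \frac{31 + 156}{142} + 3560 = \frac{1}{142} \cdot 187 + 3560 = \frac{187}{142} + 3560 = \frac{505707}{142}$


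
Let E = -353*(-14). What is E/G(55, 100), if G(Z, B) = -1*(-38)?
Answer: 2471/19 ≈ 130.05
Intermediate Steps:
E = 4942
G(Z, B) = 38
E/G(55, 100) = 4942/38 = 4942*(1/38) = 2471/19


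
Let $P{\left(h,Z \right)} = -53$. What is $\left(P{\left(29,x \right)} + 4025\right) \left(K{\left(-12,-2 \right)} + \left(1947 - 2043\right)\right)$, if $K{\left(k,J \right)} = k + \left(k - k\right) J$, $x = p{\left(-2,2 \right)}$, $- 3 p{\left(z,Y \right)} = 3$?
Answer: $-428976$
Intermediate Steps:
$p{\left(z,Y \right)} = -1$ ($p{\left(z,Y \right)} = \left(- \frac{1}{3}\right) 3 = -1$)
$x = -1$
$K{\left(k,J \right)} = k$ ($K{\left(k,J \right)} = k + 0 J = k + 0 = k$)
$\left(P{\left(29,x \right)} + 4025\right) \left(K{\left(-12,-2 \right)} + \left(1947 - 2043\right)\right) = \left(-53 + 4025\right) \left(-12 + \left(1947 - 2043\right)\right) = 3972 \left(-12 - 96\right) = 3972 \left(-108\right) = -428976$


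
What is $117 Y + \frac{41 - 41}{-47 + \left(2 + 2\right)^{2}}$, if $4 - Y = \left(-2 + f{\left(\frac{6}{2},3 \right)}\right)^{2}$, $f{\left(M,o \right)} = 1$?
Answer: $351$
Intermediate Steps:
$Y = 3$ ($Y = 4 - \left(-2 + 1\right)^{2} = 4 - \left(-1\right)^{2} = 4 - 1 = 3$)
$117 Y + \frac{41 - 41}{-47 + \left(2 + 2\right)^{2}} = 117 \cdot 3 + \frac{41 - 41}{-47 + \left(2 + 2\right)^{2}} = 351 + \frac{0}{-47 + 4^{2}} = 351 + \frac{0}{-47 + 16} = 351 + \frac{0}{-31} = 351 + 0 \left(- \frac{1}{31}\right) = 351 + 0 = 351$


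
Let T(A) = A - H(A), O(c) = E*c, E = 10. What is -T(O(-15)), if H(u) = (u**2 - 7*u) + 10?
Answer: 23710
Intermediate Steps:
O(c) = 10*c
H(u) = 10 + u**2 - 7*u
T(A) = -10 - A**2 + 8*A (T(A) = A - (10 + A**2 - 7*A) = A + (-10 - A**2 + 7*A) = -10 - A**2 + 8*A)
-T(O(-15)) = -(-10 - (10*(-15))**2 + 8*(10*(-15))) = -(-10 - 1*(-150)**2 + 8*(-150)) = -(-10 - 1*22500 - 1200) = -(-10 - 22500 - 1200) = -1*(-23710) = 23710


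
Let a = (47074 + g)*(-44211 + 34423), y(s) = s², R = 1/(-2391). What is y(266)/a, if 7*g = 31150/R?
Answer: 2527/3702966796 ≈ 6.8243e-7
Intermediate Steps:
R = -1/2391 ≈ -0.00041824
g = -10639950 (g = (31150/(-1/2391))/7 = (31150*(-2391))/7 = (⅐)*(-74479650) = -10639950)
a = 103683070288 (a = (47074 - 10639950)*(-44211 + 34423) = -10592876*(-9788) = 103683070288)
y(266)/a = 266²/103683070288 = 70756*(1/103683070288) = 2527/3702966796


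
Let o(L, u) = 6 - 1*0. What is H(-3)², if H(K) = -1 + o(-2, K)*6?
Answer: 1225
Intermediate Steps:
o(L, u) = 6 (o(L, u) = 6 + 0 = 6)
H(K) = 35 (H(K) = -1 + 6*6 = -1 + 36 = 35)
H(-3)² = 35² = 1225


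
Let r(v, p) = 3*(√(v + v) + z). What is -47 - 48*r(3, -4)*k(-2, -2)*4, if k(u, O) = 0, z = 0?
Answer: -47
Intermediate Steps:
r(v, p) = 3*√2*√v (r(v, p) = 3*(√(v + v) + 0) = 3*(√(2*v) + 0) = 3*(√2*√v + 0) = 3*(√2*√v) = 3*√2*√v)
-47 - 48*r(3, -4)*k(-2, -2)*4 = -47 - 48*(3*√2*√3)*0*4 = -47 - 48*(3*√6)*0*4 = -47 - 0*4 = -47 - 48*0 = -47 + 0 = -47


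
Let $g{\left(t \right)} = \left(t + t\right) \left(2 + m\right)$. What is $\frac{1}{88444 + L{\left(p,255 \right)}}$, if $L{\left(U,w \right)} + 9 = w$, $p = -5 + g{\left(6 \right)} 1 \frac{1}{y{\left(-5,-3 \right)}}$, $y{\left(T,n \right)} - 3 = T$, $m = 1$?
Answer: $\frac{1}{88690} \approx 1.1275 \cdot 10^{-5}$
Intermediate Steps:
$y{\left(T,n \right)} = 3 + T$
$g{\left(t \right)} = 6 t$ ($g{\left(t \right)} = \left(t + t\right) \left(2 + 1\right) = 2 t 3 = 6 t$)
$p = -23$ ($p = -5 + 6 \cdot 6 \cdot 1 \frac{1}{3 - 5} = -5 + 36 \cdot 1 \frac{1}{-2} = -5 + 36 \cdot 1 \left(- \frac{1}{2}\right) = -5 + 36 \left(- \frac{1}{2}\right) = -5 - 18 = -23$)
$L{\left(U,w \right)} = -9 + w$
$\frac{1}{88444 + L{\left(p,255 \right)}} = \frac{1}{88444 + \left(-9 + 255\right)} = \frac{1}{88444 + 246} = \frac{1}{88690}$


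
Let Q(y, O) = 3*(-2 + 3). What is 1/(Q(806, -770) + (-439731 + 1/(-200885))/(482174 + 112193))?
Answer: 119399414795/269862882449 ≈ 0.44244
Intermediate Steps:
Q(y, O) = 3 (Q(y, O) = 3*1 = 3)
1/(Q(806, -770) + (-439731 + 1/(-200885))/(482174 + 112193)) = 1/(3 + (-439731 + 1/(-200885))/(482174 + 112193)) = 1/(3 + (-439731 - 1/200885)/594367) = 1/(3 - 88335361936/200885*1/594367) = 1/(3 - 88335361936/119399414795) = 1/(269862882449/119399414795) = 119399414795/269862882449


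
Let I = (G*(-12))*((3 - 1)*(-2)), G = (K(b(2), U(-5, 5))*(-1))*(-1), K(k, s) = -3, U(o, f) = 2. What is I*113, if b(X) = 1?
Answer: -16272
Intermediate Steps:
G = -3 (G = -3*(-1)*(-1) = 3*(-1) = -3)
I = -144 (I = (-3*(-12))*((3 - 1)*(-2)) = 36*(2*(-2)) = 36*(-4) = -144)
I*113 = -144*113 = -16272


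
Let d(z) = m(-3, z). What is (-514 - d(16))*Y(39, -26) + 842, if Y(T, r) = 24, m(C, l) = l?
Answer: -11878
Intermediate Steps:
d(z) = z
(-514 - d(16))*Y(39, -26) + 842 = (-514 - 1*16)*24 + 842 = (-514 - 16)*24 + 842 = -530*24 + 842 = -12720 + 842 = -11878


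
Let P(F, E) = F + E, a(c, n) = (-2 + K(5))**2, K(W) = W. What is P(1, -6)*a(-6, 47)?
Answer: -45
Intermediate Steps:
a(c, n) = 9 (a(c, n) = (-2 + 5)**2 = 3**2 = 9)
P(F, E) = E + F
P(1, -6)*a(-6, 47) = (-6 + 1)*9 = -5*9 = -45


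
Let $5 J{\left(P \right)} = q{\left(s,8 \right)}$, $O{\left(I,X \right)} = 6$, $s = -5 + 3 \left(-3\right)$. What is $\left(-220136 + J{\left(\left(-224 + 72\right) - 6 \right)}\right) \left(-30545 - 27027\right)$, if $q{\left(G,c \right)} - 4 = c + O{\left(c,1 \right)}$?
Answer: $\frac{63367312664}{5} \approx 1.2673 \cdot 10^{10}$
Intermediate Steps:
$s = -14$ ($s = -5 - 9 = -14$)
$q{\left(G,c \right)} = 10 + c$ ($q{\left(G,c \right)} = 4 + \left(c + 6\right) = 4 + \left(6 + c\right) = 10 + c$)
$J{\left(P \right)} = \frac{18}{5}$ ($J{\left(P \right)} = \frac{10 + 8}{5} = \frac{1}{5} \cdot 18 = \frac{18}{5}$)
$\left(-220136 + J{\left(\left(-224 + 72\right) - 6 \right)}\right) \left(-30545 - 27027\right) = \left(-220136 + \frac{18}{5}\right) \left(-30545 - 27027\right) = \left(- \frac{1100662}{5}\right) \left(-57572\right) = \frac{63367312664}{5}$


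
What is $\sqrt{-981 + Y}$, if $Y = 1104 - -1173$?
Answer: $36$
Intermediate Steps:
$Y = 2277$ ($Y = 1104 + 1173 = 2277$)
$\sqrt{-981 + Y} = \sqrt{-981 + 2277} = \sqrt{1296} = 36$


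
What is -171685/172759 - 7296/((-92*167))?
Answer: -344329669/663567319 ≈ -0.51891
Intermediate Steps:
-171685/172759 - 7296/((-92*167)) = -171685*1/172759 - 7296/(-15364) = -171685/172759 - 7296*(-1/15364) = -171685/172759 + 1824/3841 = -344329669/663567319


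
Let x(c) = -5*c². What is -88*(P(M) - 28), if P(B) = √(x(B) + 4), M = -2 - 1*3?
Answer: 2464 - 968*I ≈ 2464.0 - 968.0*I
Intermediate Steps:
M = -5 (M = -2 - 3 = -5)
P(B) = √(4 - 5*B²) (P(B) = √(-5*B² + 4) = √(4 - 5*B²))
-88*(P(M) - 28) = -88*(√(4 - 5*(-5)²) - 28) = -88*(√(4 - 5*25) - 28) = -88*(√(4 - 125) - 28) = -88*(√(-121) - 28) = -88*(11*I - 28) = -88*(-28 + 11*I) = 2464 - 968*I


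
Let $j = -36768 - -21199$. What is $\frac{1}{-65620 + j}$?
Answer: $- \frac{1}{81189} \approx -1.2317 \cdot 10^{-5}$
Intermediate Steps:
$j = -15569$ ($j = -36768 + 21199 = -15569$)
$\frac{1}{-65620 + j} = \frac{1}{-65620 - 15569} = \frac{1}{-81189} = - \frac{1}{81189}$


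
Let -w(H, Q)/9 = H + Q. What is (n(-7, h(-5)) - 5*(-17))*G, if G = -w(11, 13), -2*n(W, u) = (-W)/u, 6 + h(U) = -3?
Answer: 18444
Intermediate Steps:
h(U) = -9 (h(U) = -6 - 3 = -9)
n(W, u) = W/(2*u) (n(W, u) = -(-W)/(2*u) = -(-1)*W/(2*u) = W/(2*u))
w(H, Q) = -9*H - 9*Q (w(H, Q) = -9*(H + Q) = -9*H - 9*Q)
G = 216 (G = -(-9*11 - 9*13) = -(-99 - 117) = -1*(-216) = 216)
(n(-7, h(-5)) - 5*(-17))*G = ((1/2)*(-7)/(-9) - 5*(-17))*216 = ((1/2)*(-7)*(-1/9) + 85)*216 = (7/18 + 85)*216 = (1537/18)*216 = 18444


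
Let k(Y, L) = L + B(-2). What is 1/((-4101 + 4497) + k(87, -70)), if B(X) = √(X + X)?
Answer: 163/53140 - I/53140 ≈ 0.0030674 - 1.8818e-5*I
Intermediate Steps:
B(X) = √2*√X (B(X) = √(2*X) = √2*√X)
k(Y, L) = L + 2*I (k(Y, L) = L + √2*√(-2) = L + √2*(I*√2) = L + 2*I)
1/((-4101 + 4497) + k(87, -70)) = 1/((-4101 + 4497) + (-70 + 2*I)) = 1/(396 + (-70 + 2*I)) = 1/(326 + 2*I) = (326 - 2*I)/106280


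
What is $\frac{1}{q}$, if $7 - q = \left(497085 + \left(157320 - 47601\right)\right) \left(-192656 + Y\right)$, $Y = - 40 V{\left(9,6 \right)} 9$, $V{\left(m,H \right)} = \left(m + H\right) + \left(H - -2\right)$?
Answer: $\frac{1}{121928768551} \approx 8.2015 \cdot 10^{-12}$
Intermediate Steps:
$V{\left(m,H \right)} = 2 + m + 2 H$ ($V{\left(m,H \right)} = \left(H + m\right) + \left(H + 2\right) = \left(H + m\right) + \left(2 + H\right) = 2 + m + 2 H$)
$Y = -8280$ ($Y = - 40 \left(2 + 9 + 2 \cdot 6\right) 9 = - 40 \left(2 + 9 + 12\right) 9 = \left(-40\right) 23 \cdot 9 = \left(-920\right) 9 = -8280$)
$q = 121928768551$ ($q = 7 - \left(497085 + \left(157320 - 47601\right)\right) \left(-192656 - 8280\right) = 7 - \left(497085 + 109719\right) \left(-200936\right) = 7 - 606804 \left(-200936\right) = 7 - -121928768544 = 7 + 121928768544 = 121928768551$)
$\frac{1}{q} = \frac{1}{121928768551}$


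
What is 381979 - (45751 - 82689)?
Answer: 418917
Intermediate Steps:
381979 - (45751 - 82689) = 381979 - 1*(-36938) = 381979 + 36938 = 418917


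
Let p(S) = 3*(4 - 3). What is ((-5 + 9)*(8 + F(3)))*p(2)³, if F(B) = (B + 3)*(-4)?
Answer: -1728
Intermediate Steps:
F(B) = -12 - 4*B (F(B) = (3 + B)*(-4) = -12 - 4*B)
p(S) = 3 (p(S) = 3*1 = 3)
((-5 + 9)*(8 + F(3)))*p(2)³ = ((-5 + 9)*(8 + (-12 - 4*3)))*3³ = (4*(8 + (-12 - 12)))*27 = (4*(8 - 24))*27 = (4*(-16))*27 = -64*27 = -1728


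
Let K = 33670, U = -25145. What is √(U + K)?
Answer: 5*√341 ≈ 92.331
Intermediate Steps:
√(U + K) = √(-25145 + 33670) = √8525 = 5*√341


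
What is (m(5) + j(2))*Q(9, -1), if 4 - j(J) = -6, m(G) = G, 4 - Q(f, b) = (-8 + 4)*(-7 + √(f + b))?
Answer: -360 + 120*√2 ≈ -190.29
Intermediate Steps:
Q(f, b) = -24 + 4*√(b + f) (Q(f, b) = 4 - (-8 + 4)*(-7 + √(f + b)) = 4 - (-4)*(-7 + √(b + f)) = 4 - (28 - 4*√(b + f)) = 4 + (-28 + 4*√(b + f)) = -24 + 4*√(b + f))
j(J) = 10 (j(J) = 4 - 1*(-6) = 4 + 6 = 10)
(m(5) + j(2))*Q(9, -1) = (5 + 10)*(-24 + 4*√(-1 + 9)) = 15*(-24 + 4*√8) = 15*(-24 + 4*(2*√2)) = 15*(-24 + 8*√2) = -360 + 120*√2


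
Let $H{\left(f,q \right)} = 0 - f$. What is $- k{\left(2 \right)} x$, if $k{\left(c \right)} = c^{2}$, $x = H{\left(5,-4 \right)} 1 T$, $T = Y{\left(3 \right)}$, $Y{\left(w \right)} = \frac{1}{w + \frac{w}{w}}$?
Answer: $5$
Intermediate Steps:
$Y{\left(w \right)} = \frac{1}{1 + w}$ ($Y{\left(w \right)} = \frac{1}{w + 1} = \frac{1}{1 + w}$)
$T = \frac{1}{4}$ ($T = \frac{1}{1 + 3} = \frac{1}{4} \approx 0.25$)
$H{\left(f,q \right)} = - f$
$x = - \frac{5}{4}$ ($x = \left(-1\right) 5 \cdot 1 \cdot \frac{1}{4} = \left(-5\right) 1 \cdot \frac{1}{4} = \left(-5\right) \frac{1}{4} = - \frac{5}{4} \approx -1.25$)
$- k{\left(2 \right)} x = - 2^{2} \left(- \frac{5}{4}\right) = \left(-1\right) 4 \left(- \frac{5}{4}\right) = \left(-4\right) \left(- \frac{5}{4}\right) = 5$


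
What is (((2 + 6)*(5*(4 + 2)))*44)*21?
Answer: 221760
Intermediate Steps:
(((2 + 6)*(5*(4 + 2)))*44)*21 = ((8*(5*6))*44)*21 = ((8*30)*44)*21 = (240*44)*21 = 10560*21 = 221760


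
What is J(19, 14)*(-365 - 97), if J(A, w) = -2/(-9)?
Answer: -308/3 ≈ -102.67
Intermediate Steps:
J(A, w) = 2/9 (J(A, w) = -2*(-⅑) = 2/9)
J(19, 14)*(-365 - 97) = 2*(-365 - 97)/9 = (2/9)*(-462) = -308/3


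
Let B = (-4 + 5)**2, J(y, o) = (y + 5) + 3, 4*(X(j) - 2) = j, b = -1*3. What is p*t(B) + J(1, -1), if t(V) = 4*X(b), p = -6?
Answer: -21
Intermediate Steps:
b = -3
X(j) = 2 + j/4
J(y, o) = 8 + y (J(y, o) = (5 + y) + 3 = 8 + y)
B = 1 (B = 1**2 = 1)
t(V) = 5 (t(V) = 4*(2 + (1/4)*(-3)) = 4*(2 - 3/4) = 4*(5/4) = 5)
p*t(B) + J(1, -1) = -6*5 + (8 + 1) = -30 + 9 = -21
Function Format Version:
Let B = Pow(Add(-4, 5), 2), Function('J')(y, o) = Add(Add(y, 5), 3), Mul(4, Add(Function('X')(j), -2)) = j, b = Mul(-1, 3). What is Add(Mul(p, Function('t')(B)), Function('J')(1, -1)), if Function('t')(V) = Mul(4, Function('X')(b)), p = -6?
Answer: -21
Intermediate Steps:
b = -3
Function('X')(j) = Add(2, Mul(Rational(1, 4), j))
Function('J')(y, o) = Add(8, y) (Function('J')(y, o) = Add(Add(5, y), 3) = Add(8, y))
B = 1 (B = Pow(1, 2) = 1)
Function('t')(V) = 5 (Function('t')(V) = Mul(4, Add(2, Mul(Rational(1, 4), -3))) = Mul(4, Add(2, Rational(-3, 4))) = Mul(4, Rational(5, 4)) = 5)
Add(Mul(p, Function('t')(B)), Function('J')(1, -1)) = Add(Mul(-6, 5), Add(8, 1)) = Add(-30, 9) = -21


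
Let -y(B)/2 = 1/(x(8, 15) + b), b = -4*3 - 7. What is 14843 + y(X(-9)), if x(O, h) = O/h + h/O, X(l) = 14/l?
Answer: 29552653/1991 ≈ 14843.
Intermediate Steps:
b = -19 (b = -12 - 7 = -19)
y(B) = 240/1991 (y(B) = -2/((8/15 + 15/8) - 19) = -2/(289/120 - 19) = -2/(-1991/120) = -2*(-120/1991) = 240/1991)
14843 + y(X(-9)) = 14843 + 240/1991 = 29552653/1991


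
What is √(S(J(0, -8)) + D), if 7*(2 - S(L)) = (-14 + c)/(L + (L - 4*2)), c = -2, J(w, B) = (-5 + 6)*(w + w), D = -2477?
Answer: I*√121289/7 ≈ 49.752*I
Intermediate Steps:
J(w, B) = 2*w (J(w, B) = 1*(2*w) = 2*w)
S(L) = 2 + 16/(7*(-8 + 2*L)) (S(L) = 2 - (-14 - 2)/(7*(L + (L - 4*2))) = 2 - (-16)/(7*(L + (L - 8))) = 2 - (-16)/(7*(L + (-8 + L))) = 2 - (-16)/(7*(-8 + 2*L)) = 2 + 16/(7*(-8 + 2*L)))
√(S(J(0, -8)) + D) = √(2*(-24 + 7*(2*0))/(7*(-4 + 2*0)) - 2477) = √(2*(-24 + 7*0)/(7*(-4 + 0)) - 2477) = √((2/7)*(-24 + 0)/(-4) - 2477) = √((2/7)*(-¼)*(-24) - 2477) = √(12/7 - 2477) = √(-17327/7) = I*√121289/7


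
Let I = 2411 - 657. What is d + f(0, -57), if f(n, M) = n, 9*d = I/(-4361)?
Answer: -1754/39249 ≈ -0.044689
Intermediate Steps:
I = 1754
d = -1754/39249 (d = (1754/(-4361))/9 = (1754*(-1/4361))/9 = (⅑)*(-1754/4361) = -1754/39249 ≈ -0.044689)
d + f(0, -57) = -1754/39249 + 0 = -1754/39249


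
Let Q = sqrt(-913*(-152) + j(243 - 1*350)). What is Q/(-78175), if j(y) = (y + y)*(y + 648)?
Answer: -sqrt(23002)/78175 ≈ -0.0019401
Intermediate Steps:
j(y) = 2*y*(648 + y) (j(y) = (2*y)*(648 + y) = 2*y*(648 + y))
Q = sqrt(23002) (Q = sqrt(-913*(-152) + 2*(243 - 1*350)*(648 + (243 - 1*350))) = sqrt(138776 + 2*(243 - 350)*(648 + (243 - 350))) = sqrt(138776 + 2*(-107)*(648 - 107)) = sqrt(138776 + 2*(-107)*541) = sqrt(138776 - 115774) = sqrt(23002) ≈ 151.66)
Q/(-78175) = sqrt(23002)/(-78175) = sqrt(23002)*(-1/78175) = -sqrt(23002)/78175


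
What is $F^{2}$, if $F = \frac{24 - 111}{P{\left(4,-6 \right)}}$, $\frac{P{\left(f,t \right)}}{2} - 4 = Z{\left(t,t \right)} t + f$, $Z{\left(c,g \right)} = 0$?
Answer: $\frac{7569}{256} \approx 29.566$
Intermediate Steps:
$P{\left(f,t \right)} = 8 + 2 f$ ($P{\left(f,t \right)} = 8 + 2 \left(0 t + f\right) = 8 + 2 \left(0 + f\right) = 8 + 2 f$)
$F = - \frac{87}{16}$ ($F = \frac{24 - 111}{8 + 2 \cdot 4} = \frac{24 - 111}{8 + 8} = - \frac{87}{16} \approx -5.4375$)
$F^{2} = \left(- \frac{87}{16}\right)^{2} = \frac{7569}{256}$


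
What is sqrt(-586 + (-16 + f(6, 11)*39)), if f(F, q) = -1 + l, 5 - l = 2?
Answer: 2*I*sqrt(131) ≈ 22.891*I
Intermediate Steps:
l = 3 (l = 5 - 1*2 = 5 - 2 = 3)
f(F, q) = 2 (f(F, q) = -1 + 3 = 2)
sqrt(-586 + (-16 + f(6, 11)*39)) = sqrt(-586 + (-16 + 2*39)) = sqrt(-586 + (-16 + 78)) = sqrt(-586 + 62) = sqrt(-524) = 2*I*sqrt(131)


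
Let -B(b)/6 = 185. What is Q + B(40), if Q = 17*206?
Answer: 2392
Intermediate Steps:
B(b) = -1110 (B(b) = -6*185 = -1110)
Q = 3502
Q + B(40) = 3502 - 1110 = 2392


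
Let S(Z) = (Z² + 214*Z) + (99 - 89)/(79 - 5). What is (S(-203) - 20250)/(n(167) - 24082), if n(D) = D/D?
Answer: 831866/890997 ≈ 0.93363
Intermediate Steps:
n(D) = 1
S(Z) = 5/37 + Z² + 214*Z (S(Z) = (Z² + 214*Z) + 10/74 = (Z² + 214*Z) + 10*(1/74) = (Z² + 214*Z) + 5/37 = 5/37 + Z² + 214*Z)
(S(-203) - 20250)/(n(167) - 24082) = ((5/37 + (-203)² + 214*(-203)) - 20250)/(1 - 24082) = ((5/37 + 41209 - 43442) - 20250)/(-24081) = (-82616/37 - 20250)*(-1/24081) = -831866/37*(-1/24081) = 831866/890997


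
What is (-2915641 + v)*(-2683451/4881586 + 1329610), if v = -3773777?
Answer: -355888161663977121/40013 ≈ -8.8943e+12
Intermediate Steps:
(-2915641 + v)*(-2683451/4881586 + 1329610) = (-2915641 - 3773777)*(-2683451/4881586 + 1329610) = -6689418*(-2683451*1/4881586 + 1329610) = -6689418*(-43991/80026 + 1329610) = -6689418*106403325869/80026 = -355888161663977121/40013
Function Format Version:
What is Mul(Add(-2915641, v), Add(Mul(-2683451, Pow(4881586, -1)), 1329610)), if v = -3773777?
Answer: Rational(-355888161663977121, 40013) ≈ -8.8943e+12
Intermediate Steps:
Mul(Add(-2915641, v), Add(Mul(-2683451, Pow(4881586, -1)), 1329610)) = Mul(Add(-2915641, -3773777), Add(Mul(-2683451, Pow(4881586, -1)), 1329610)) = Mul(-6689418, Add(Mul(-2683451, Rational(1, 4881586)), 1329610)) = Mul(-6689418, Add(Rational(-43991, 80026), 1329610)) = Mul(-6689418, Rational(106403325869, 80026)) = Rational(-355888161663977121, 40013)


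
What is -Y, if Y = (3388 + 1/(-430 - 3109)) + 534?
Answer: -13879957/3539 ≈ -3922.0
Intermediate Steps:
Y = 13879957/3539 (Y = (3388 + 1/(-3539)) + 534 = (3388 - 1/3539) + 534 = 11990131/3539 + 534 = 13879957/3539 ≈ 3922.0)
-Y = -1*13879957/3539 = -13879957/3539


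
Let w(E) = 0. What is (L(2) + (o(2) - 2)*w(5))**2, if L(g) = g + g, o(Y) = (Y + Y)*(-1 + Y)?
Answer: 16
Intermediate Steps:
o(Y) = 2*Y*(-1 + Y) (o(Y) = (2*Y)*(-1 + Y) = 2*Y*(-1 + Y))
L(g) = 2*g
(L(2) + (o(2) - 2)*w(5))**2 = (2*2 + (2*2*(-1 + 2) - 2)*0)**2 = (4 + (2*2*1 - 2)*0)**2 = (4 + (4 - 2)*0)**2 = (4 + 2*0)**2 = (4 + 0)**2 = 4**2 = 16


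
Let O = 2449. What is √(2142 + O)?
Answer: √4591 ≈ 67.757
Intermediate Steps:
√(2142 + O) = √(2142 + 2449) = √4591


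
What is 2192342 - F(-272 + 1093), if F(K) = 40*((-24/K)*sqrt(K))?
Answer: 2192342 + 960*sqrt(821)/821 ≈ 2.1924e+6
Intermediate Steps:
F(K) = -960/sqrt(K) (F(K) = 40*(-24/sqrt(K)) = -960/sqrt(K))
2192342 - F(-272 + 1093) = 2192342 - (-960)/sqrt(-272 + 1093) = 2192342 - (-960)/sqrt(821) = 2192342 - (-960)*sqrt(821)/821 = 2192342 + 960*sqrt(821)/821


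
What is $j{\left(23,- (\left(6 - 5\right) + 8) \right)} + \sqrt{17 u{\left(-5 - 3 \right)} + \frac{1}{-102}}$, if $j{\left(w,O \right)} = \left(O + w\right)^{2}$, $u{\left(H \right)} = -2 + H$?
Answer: $196 + \frac{i \sqrt{1768782}}{102} \approx 196.0 + 13.039 i$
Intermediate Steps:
$j{\left(23,- (\left(6 - 5\right) + 8) \right)} + \sqrt{17 u{\left(-5 - 3 \right)} + \frac{1}{-102}} = \left(- (\left(6 - 5\right) + 8) + 23\right)^{2} + \sqrt{17 \left(-2 - 8\right) + \frac{1}{-102}} = \left(- (1 + 8) + 23\right)^{2} + \sqrt{17 \left(-2 - 8\right) - \frac{1}{102}} = \left(\left(-1\right) 9 + 23\right)^{2} + \sqrt{17 \left(-10\right) - \frac{1}{102}} = \left(-9 + 23\right)^{2} + \sqrt{-170 - \frac{1}{102}} = 14^{2} + \sqrt{- \frac{17341}{102}} = 196 + \frac{i \sqrt{1768782}}{102}$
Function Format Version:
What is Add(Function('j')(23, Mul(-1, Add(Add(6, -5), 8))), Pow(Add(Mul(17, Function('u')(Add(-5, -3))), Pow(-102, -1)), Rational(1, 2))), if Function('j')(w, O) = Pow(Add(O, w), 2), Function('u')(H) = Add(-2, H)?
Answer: Add(196, Mul(Rational(1, 102), I, Pow(1768782, Rational(1, 2)))) ≈ Add(196.00, Mul(13.039, I))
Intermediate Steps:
Add(Function('j')(23, Mul(-1, Add(Add(6, -5), 8))), Pow(Add(Mul(17, Function('u')(Add(-5, -3))), Pow(-102, -1)), Rational(1, 2))) = Add(Pow(Add(Mul(-1, Add(Add(6, -5), 8)), 23), 2), Pow(Add(Mul(17, Add(-2, Add(-5, -3))), Pow(-102, -1)), Rational(1, 2))) = Add(Pow(Add(Mul(-1, Add(1, 8)), 23), 2), Pow(Add(Mul(17, Add(-2, -8)), Rational(-1, 102)), Rational(1, 2))) = Add(Pow(Add(Mul(-1, 9), 23), 2), Pow(Add(Mul(17, -10), Rational(-1, 102)), Rational(1, 2))) = Add(Pow(Add(-9, 23), 2), Pow(Add(-170, Rational(-1, 102)), Rational(1, 2))) = Add(Pow(14, 2), Pow(Rational(-17341, 102), Rational(1, 2))) = Add(196, Mul(Rational(1, 102), I, Pow(1768782, Rational(1, 2))))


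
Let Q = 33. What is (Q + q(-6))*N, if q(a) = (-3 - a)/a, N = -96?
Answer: -3120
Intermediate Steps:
q(a) = (-3 - a)/a
(Q + q(-6))*N = (33 + (-3 - 1*(-6))/(-6))*(-96) = (33 - (-3 + 6)/6)*(-96) = (33 - ⅙*3)*(-96) = (33 - ½)*(-96) = (65/2)*(-96) = -3120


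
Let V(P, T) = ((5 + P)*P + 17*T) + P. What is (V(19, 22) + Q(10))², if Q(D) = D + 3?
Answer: 743044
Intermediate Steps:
V(P, T) = P + 17*T + P*(5 + P) (V(P, T) = (P*(5 + P) + 17*T) + P = (17*T + P*(5 + P)) + P = P + 17*T + P*(5 + P))
Q(D) = 3 + D
(V(19, 22) + Q(10))² = ((19² + 6*19 + 17*22) + (3 + 10))² = ((361 + 114 + 374) + 13)² = (849 + 13)² = 862² = 743044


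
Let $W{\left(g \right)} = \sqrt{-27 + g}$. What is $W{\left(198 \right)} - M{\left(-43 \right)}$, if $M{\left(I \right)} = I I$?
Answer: $-1849 + 3 \sqrt{19} \approx -1835.9$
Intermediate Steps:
$M{\left(I \right)} = I^{2}$
$W{\left(198 \right)} - M{\left(-43 \right)} = \sqrt{-27 + 198} - \left(-43\right)^{2} = \sqrt{171} - 1849 = 3 \sqrt{19} - 1849 = -1849 + 3 \sqrt{19}$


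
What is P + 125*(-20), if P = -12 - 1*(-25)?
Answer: -2487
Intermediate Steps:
P = 13 (P = -12 + 25 = 13)
P + 125*(-20) = 13 + 125*(-20) = 13 - 2500 = -2487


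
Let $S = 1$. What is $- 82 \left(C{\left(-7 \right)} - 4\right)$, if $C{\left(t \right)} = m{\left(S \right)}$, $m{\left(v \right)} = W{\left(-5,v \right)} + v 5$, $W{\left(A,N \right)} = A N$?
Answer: $328$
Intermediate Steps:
$m{\left(v \right)} = 0$ ($m{\left(v \right)} = - 5 v + v 5 = - 5 v + 5 v = 0$)
$C{\left(t \right)} = 0$
$- 82 \left(C{\left(-7 \right)} - 4\right) = - 82 \left(0 - 4\right) = \left(-82\right) \left(-4\right) = 328$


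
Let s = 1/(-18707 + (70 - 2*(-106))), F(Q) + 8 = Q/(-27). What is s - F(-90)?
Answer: 257947/55275 ≈ 4.6666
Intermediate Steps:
F(Q) = -8 - Q/27 (F(Q) = -8 + Q/(-27) = -8 + Q*(-1/27) = -8 - Q/27)
s = -1/18425 (s = 1/(-18707 + (70 + 212)) = 1/(-18707 + 282) = 1/(-18425) = -1/18425 ≈ -5.4274e-5)
s - F(-90) = -1/18425 - (-8 - 1/27*(-90)) = -1/18425 - (-8 + 10/3) = -1/18425 - 1*(-14/3) = -1/18425 + 14/3 = 257947/55275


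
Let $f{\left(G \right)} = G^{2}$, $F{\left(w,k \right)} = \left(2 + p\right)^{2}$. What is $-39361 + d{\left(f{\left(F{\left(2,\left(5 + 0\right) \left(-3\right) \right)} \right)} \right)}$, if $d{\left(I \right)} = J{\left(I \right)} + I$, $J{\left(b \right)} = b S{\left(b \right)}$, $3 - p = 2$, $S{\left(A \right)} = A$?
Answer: $-32719$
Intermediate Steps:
$p = 1$ ($p = 3 - 2 = 1$)
$J{\left(b \right)} = b^{2}$ ($J{\left(b \right)} = b b = b^{2}$)
$F{\left(w,k \right)} = 9$ ($F{\left(w,k \right)} = \left(2 + 1\right)^{2} = 3^{2} = 9$)
$d{\left(I \right)} = I + I^{2}$ ($d{\left(I \right)} = I^{2} + I = I + I^{2}$)
$-39361 + d{\left(f{\left(F{\left(2,\left(5 + 0\right) \left(-3\right) \right)} \right)} \right)} = -39361 + 9^{2} \left(1 + 9^{2}\right) = -39361 + 81 \left(1 + 81\right) = -39361 + 81 \cdot 82 = -39361 + 6642 = -32719$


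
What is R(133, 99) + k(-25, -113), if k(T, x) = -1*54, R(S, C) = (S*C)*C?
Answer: 1303479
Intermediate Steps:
R(S, C) = S*C² (R(S, C) = (C*S)*C = S*C²)
k(T, x) = -54
R(133, 99) + k(-25, -113) = 133*99² - 54 = 133*9801 - 54 = 1303533 - 54 = 1303479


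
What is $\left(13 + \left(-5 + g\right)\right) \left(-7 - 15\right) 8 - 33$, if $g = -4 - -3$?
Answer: $-1265$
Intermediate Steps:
$g = -1$ ($g = -4 + 3 = -1$)
$\left(13 + \left(-5 + g\right)\right) \left(-7 - 15\right) 8 - 33 = \left(13 - 6\right) \left(-7 - 15\right) 8 - 33 = \left(13 - 6\right) \left(-22\right) 8 - 33 = 7 \left(-22\right) 8 - 33 = \left(-154\right) 8 - 33 = -1232 - 33 = -1265$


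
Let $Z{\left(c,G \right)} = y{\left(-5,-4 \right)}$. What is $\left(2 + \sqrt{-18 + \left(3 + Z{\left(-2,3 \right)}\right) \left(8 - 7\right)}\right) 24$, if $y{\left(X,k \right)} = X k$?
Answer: $48 + 24 \sqrt{5} \approx 101.67$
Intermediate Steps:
$Z{\left(c,G \right)} = 20$ ($Z{\left(c,G \right)} = \left(-5\right) \left(-4\right) = 20$)
$\left(2 + \sqrt{-18 + \left(3 + Z{\left(-2,3 \right)}\right) \left(8 - 7\right)}\right) 24 = \left(2 + \sqrt{-18 + \left(3 + 20\right) \left(8 - 7\right)}\right) 24 = \left(2 + \sqrt{-18 + 23 \cdot 1}\right) 24 = \left(2 + \sqrt{-18 + 23}\right) 24 = \left(2 + \sqrt{5}\right) 24 = 48 + 24 \sqrt{5}$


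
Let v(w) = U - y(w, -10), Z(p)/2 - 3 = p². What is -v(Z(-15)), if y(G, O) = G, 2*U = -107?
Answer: 1019/2 ≈ 509.50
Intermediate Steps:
U = -107/2 (U = (½)*(-107) = -107/2 ≈ -53.500)
Z(p) = 6 + 2*p²
v(w) = -107/2 - w
-v(Z(-15)) = -(-107/2 - (6 + 2*(-15)²)) = -(-107/2 - (6 + 2*225)) = -(-107/2 - (6 + 450)) = -(-107/2 - 1*456) = -(-107/2 - 456) = -1*(-1019/2) = 1019/2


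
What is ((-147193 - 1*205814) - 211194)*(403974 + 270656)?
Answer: -380626920630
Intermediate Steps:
((-147193 - 1*205814) - 211194)*(403974 + 270656) = ((-147193 - 205814) - 211194)*674630 = (-353007 - 211194)*674630 = -564201*674630 = -380626920630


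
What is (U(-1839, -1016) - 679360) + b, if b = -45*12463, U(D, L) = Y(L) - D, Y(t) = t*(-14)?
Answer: -1224132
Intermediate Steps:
Y(t) = -14*t
U(D, L) = -D - 14*L (U(D, L) = -14*L - D = -D - 14*L)
b = -560835
(U(-1839, -1016) - 679360) + b = ((-1*(-1839) - 14*(-1016)) - 679360) - 560835 = ((1839 + 14224) - 679360) - 560835 = (16063 - 679360) - 560835 = -663297 - 560835 = -1224132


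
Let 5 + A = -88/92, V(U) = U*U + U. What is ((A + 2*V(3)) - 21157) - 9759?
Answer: -710653/23 ≈ -30898.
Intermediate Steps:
V(U) = U + U**2 (V(U) = U**2 + U = U + U**2)
A = -137/23 (A = -5 - 88/92 = -5 - 88*1/92 = -5 - 22/23 = -137/23 ≈ -5.9565)
((A + 2*V(3)) - 21157) - 9759 = ((-137/23 + 2*(3*(1 + 3))) - 21157) - 9759 = ((-137/23 + 2*(3*4)) - 21157) - 9759 = ((-137/23 + 2*12) - 21157) - 9759 = ((-137/23 + 24) - 21157) - 9759 = (415/23 - 21157) - 9759 = -486196/23 - 9759 = -710653/23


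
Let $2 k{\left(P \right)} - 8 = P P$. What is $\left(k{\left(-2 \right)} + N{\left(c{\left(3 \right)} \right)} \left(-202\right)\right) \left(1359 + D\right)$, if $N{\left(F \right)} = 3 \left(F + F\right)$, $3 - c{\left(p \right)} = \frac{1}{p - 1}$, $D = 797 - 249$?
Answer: $-5766768$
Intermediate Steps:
$D = 548$ ($D = 797 - 249 = 548$)
$c{\left(p \right)} = 3 - \frac{1}{-1 + p}$ ($c{\left(p \right)} = 3 - \frac{1}{p - 1} = 3 - \frac{1}{-1 + p}$)
$N{\left(F \right)} = 6 F$ ($N{\left(F \right)} = 3 \cdot 2 F = 6 F$)
$k{\left(P \right)} = 4 + \frac{P^{2}}{2}$ ($k{\left(P \right)} = 4 + \frac{P P}{2} = 4 + \frac{P^{2}}{2}$)
$\left(k{\left(-2 \right)} + N{\left(c{\left(3 \right)} \right)} \left(-202\right)\right) \left(1359 + D\right) = \left(\left(4 + \frac{\left(-2\right)^{2}}{2}\right) + 6 \frac{-4 + 3 \cdot 3}{-1 + 3} \left(-202\right)\right) \left(1359 + 548\right) = \left(\left(4 + \frac{1}{2} \cdot 4\right) + 6 \frac{-4 + 9}{2} \left(-202\right)\right) 1907 = \left(\left(4 + 2\right) + 6 \cdot \frac{1}{2} \cdot 5 \left(-202\right)\right) 1907 = \left(6 + 6 \cdot \frac{5}{2} \left(-202\right)\right) 1907 = \left(6 + 15 \left(-202\right)\right) 1907 = \left(6 - 3030\right) 1907 = \left(-3024\right) 1907 = -5766768$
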